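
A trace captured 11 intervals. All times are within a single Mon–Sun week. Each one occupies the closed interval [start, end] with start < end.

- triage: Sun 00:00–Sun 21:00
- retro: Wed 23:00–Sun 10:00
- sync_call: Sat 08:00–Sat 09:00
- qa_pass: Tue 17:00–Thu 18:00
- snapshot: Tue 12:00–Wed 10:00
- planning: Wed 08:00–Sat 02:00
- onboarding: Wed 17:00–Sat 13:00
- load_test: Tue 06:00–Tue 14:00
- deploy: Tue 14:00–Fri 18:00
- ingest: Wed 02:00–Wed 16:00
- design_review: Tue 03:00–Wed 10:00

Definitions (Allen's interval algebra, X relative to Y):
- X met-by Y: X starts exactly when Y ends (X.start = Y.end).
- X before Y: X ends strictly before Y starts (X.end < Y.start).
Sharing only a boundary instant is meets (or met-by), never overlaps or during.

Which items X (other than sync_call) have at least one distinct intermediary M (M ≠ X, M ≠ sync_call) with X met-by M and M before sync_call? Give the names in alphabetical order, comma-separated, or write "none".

Target sync_call = [Sat 08:00, Sat 09:00].
Intermediaries M with M before sync_call: deploy, design_review, ingest, load_test, planning, qa_pass, snapshot.
Via deploy — items with X met-by deploy: none.
Via design_review — items with X met-by design_review: none.
Via ingest — items with X met-by ingest: none.
Via load_test — items with X met-by load_test: deploy.
Via planning — items with X met-by planning: none.
Via qa_pass — items with X met-by qa_pass: none.
Via snapshot — items with X met-by snapshot: none.
Union: deploy.

deploy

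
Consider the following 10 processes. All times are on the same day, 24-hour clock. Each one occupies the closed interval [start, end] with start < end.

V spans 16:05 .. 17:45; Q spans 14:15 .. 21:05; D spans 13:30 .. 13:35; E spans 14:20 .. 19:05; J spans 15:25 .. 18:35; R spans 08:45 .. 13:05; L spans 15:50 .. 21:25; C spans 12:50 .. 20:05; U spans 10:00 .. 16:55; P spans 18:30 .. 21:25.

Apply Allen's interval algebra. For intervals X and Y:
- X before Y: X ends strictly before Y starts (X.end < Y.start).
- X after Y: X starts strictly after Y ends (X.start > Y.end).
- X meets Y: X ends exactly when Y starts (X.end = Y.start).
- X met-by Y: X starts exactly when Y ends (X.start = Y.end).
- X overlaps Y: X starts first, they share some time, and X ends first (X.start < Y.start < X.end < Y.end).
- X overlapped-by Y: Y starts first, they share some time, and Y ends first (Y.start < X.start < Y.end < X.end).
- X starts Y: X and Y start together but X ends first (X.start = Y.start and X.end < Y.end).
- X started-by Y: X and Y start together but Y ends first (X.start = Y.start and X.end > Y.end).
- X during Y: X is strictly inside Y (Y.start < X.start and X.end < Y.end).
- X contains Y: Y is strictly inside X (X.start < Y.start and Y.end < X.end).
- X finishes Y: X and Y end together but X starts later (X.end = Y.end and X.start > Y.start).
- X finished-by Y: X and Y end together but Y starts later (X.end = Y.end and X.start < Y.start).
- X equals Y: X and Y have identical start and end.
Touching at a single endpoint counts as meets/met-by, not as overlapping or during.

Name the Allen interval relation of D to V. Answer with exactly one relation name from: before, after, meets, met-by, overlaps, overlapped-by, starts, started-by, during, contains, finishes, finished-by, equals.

D = [13:30, 13:35]; V = [16:05, 17:45].
Compare endpoints: D.start < V.start, D.start < V.end, D.end < V.start, D.end < V.end.
That pattern is 'before'.

before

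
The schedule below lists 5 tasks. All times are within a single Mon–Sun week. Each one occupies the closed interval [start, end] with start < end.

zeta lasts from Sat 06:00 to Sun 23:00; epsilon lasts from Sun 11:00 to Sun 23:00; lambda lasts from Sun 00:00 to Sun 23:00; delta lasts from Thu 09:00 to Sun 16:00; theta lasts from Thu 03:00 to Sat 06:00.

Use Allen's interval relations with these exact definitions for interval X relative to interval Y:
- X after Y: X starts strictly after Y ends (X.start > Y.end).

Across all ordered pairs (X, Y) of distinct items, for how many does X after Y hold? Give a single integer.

2

Checking all 20 ordered pairs for relation 'after'; matching pairs in alphabetical order:
(epsilon, theta): epsilon after theta ✓
(lambda, theta): lambda after theta ✓
Count: 2.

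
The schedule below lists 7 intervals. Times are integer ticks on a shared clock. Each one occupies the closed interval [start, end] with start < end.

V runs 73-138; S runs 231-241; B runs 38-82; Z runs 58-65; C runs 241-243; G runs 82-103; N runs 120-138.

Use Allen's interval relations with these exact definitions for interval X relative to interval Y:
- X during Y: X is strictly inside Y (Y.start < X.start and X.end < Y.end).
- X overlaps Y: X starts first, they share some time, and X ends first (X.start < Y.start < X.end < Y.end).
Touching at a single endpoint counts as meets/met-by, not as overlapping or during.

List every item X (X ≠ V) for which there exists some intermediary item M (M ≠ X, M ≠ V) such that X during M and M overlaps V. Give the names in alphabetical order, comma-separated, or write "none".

Z

Target V = [73, 138].
Intermediaries M with M overlaps V: B.
Via B — items with X during B: Z.
Union: Z.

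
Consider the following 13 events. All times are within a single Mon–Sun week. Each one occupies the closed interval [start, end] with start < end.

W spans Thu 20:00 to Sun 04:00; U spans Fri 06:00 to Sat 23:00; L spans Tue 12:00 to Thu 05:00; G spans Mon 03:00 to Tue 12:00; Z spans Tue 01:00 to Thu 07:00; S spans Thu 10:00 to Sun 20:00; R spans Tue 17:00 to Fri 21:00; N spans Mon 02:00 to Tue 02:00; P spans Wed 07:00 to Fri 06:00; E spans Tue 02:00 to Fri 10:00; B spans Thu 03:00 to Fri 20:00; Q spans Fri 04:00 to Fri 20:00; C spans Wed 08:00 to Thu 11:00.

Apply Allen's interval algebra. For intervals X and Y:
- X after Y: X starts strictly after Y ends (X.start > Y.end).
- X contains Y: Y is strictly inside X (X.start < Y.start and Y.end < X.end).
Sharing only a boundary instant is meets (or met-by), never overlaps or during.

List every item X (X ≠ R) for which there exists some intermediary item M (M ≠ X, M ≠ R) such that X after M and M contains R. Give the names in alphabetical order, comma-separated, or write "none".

Target R = [Tue 17:00, Fri 21:00].
Intermediaries M with M contains R: none.
Union: none.

none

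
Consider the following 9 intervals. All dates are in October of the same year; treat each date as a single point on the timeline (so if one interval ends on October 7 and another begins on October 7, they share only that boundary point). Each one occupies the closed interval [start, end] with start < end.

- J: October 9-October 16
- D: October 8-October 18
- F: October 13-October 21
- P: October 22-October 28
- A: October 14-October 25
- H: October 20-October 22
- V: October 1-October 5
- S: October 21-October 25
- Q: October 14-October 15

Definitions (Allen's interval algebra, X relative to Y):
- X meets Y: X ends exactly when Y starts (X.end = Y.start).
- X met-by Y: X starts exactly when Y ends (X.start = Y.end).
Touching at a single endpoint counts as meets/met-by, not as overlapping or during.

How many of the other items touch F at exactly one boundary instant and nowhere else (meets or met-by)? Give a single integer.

Target F = [October 13, October 21].
A [October 14, October 25] → overlapped-by → no.
D [October 8, October 18] → overlaps → no.
H [October 20, October 22] → overlapped-by → no.
J [October 9, October 16] → overlaps → no.
P [October 22, October 28] → after → no.
Q [October 14, October 15] → during → no.
S [October 21, October 25] → met-by → counts.
V [October 1, October 5] → before → no.
Total: 1.

1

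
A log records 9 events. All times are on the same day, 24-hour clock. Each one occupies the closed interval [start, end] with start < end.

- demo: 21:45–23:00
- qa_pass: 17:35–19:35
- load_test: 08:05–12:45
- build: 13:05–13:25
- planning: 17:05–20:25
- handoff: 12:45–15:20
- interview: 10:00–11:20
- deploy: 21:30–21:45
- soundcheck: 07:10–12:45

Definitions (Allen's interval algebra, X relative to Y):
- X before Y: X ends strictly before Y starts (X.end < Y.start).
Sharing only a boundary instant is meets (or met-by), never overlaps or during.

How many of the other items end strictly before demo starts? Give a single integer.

Target demo = [21:45, 23:00].
build [13:05, 13:25] → before → counts.
deploy [21:30, 21:45] → meets → no.
handoff [12:45, 15:20] → before → counts.
interview [10:00, 11:20] → before → counts.
load_test [08:05, 12:45] → before → counts.
planning [17:05, 20:25] → before → counts.
qa_pass [17:35, 19:35] → before → counts.
soundcheck [07:10, 12:45] → before → counts.
Total: 7.

7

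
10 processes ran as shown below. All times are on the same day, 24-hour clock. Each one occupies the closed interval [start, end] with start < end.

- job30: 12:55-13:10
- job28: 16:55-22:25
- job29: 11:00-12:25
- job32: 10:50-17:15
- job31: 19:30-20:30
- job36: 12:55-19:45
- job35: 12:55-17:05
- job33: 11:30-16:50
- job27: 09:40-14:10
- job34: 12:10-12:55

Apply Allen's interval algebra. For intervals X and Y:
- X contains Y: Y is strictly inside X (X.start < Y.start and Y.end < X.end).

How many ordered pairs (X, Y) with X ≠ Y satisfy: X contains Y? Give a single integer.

Checking all 90 ordered pairs for relation 'contains'; matching pairs in alphabetical order:
(job27, job29): job27 contains job29 ✓
(job27, job30): job27 contains job30 ✓
(job27, job34): job27 contains job34 ✓
(job28, job31): job28 contains job31 ✓
(job32, job29): job32 contains job29 ✓
(job32, job30): job32 contains job30 ✓
(job32, job33): job32 contains job33 ✓
(job32, job34): job32 contains job34 ✓
(job32, job35): job32 contains job35 ✓
(job33, job30): job33 contains job30 ✓
(job33, job34): job33 contains job34 ✓
Count: 11.

11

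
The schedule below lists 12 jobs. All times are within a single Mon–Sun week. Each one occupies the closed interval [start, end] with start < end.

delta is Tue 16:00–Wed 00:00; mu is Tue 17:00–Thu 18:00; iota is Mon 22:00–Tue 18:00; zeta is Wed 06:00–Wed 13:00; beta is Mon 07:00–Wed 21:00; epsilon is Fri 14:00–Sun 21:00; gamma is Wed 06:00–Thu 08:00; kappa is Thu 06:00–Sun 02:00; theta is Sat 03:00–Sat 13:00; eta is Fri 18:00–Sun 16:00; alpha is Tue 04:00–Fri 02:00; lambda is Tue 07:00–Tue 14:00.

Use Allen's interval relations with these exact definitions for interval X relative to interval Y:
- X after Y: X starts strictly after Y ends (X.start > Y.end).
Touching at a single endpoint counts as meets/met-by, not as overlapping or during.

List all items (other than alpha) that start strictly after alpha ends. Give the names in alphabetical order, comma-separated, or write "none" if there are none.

epsilon, eta, theta

Target alpha = [Tue 04:00, Fri 02:00].
beta [Mon 07:00, Wed 21:00] → overlaps → no.
delta [Tue 16:00, Wed 00:00] → during → no.
epsilon [Fri 14:00, Sun 21:00] → after → yes.
eta [Fri 18:00, Sun 16:00] → after → yes.
gamma [Wed 06:00, Thu 08:00] → during → no.
iota [Mon 22:00, Tue 18:00] → overlaps → no.
kappa [Thu 06:00, Sun 02:00] → overlapped-by → no.
lambda [Tue 07:00, Tue 14:00] → during → no.
mu [Tue 17:00, Thu 18:00] → during → no.
theta [Sat 03:00, Sat 13:00] → after → yes.
zeta [Wed 06:00, Wed 13:00] → during → no.
Result: epsilon, eta, theta.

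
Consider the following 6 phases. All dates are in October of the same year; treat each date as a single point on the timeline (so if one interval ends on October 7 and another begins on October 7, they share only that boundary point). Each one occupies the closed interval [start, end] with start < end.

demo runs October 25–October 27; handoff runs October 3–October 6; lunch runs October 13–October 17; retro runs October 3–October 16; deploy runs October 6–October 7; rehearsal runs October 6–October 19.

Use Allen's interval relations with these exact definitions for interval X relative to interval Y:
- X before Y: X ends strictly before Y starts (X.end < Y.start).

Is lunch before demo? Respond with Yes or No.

Yes

lunch = [October 13, October 17], demo = [October 25, October 27].
Actual relation of lunch to demo: before.
Asked whether 'before' holds → Yes.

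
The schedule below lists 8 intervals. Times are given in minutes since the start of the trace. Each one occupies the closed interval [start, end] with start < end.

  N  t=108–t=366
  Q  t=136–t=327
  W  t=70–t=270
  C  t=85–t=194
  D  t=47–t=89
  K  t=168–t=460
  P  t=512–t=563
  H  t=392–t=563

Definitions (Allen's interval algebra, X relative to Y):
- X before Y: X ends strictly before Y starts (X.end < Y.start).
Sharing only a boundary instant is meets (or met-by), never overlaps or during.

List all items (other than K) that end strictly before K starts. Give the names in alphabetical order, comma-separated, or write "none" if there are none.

Target K = [t=168, t=460].
C [t=85, t=194] → overlaps → no.
D [t=47, t=89] → before → yes.
H [t=392, t=563] → overlapped-by → no.
N [t=108, t=366] → overlaps → no.
P [t=512, t=563] → after → no.
Q [t=136, t=327] → overlaps → no.
W [t=70, t=270] → overlaps → no.
Result: D.

D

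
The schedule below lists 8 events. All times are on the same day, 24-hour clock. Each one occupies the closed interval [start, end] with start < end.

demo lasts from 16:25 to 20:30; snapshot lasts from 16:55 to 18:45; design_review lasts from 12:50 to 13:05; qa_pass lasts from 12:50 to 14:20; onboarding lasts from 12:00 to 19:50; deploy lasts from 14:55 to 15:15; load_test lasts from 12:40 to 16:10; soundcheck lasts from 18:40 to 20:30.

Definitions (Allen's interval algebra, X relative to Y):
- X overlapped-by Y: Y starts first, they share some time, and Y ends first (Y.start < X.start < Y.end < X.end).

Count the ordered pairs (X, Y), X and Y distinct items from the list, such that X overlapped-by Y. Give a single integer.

Checking all 56 ordered pairs for relation 'overlapped-by'; matching pairs in alphabetical order:
(demo, onboarding): demo overlapped-by onboarding ✓
(soundcheck, onboarding): soundcheck overlapped-by onboarding ✓
(soundcheck, snapshot): soundcheck overlapped-by snapshot ✓
Count: 3.

3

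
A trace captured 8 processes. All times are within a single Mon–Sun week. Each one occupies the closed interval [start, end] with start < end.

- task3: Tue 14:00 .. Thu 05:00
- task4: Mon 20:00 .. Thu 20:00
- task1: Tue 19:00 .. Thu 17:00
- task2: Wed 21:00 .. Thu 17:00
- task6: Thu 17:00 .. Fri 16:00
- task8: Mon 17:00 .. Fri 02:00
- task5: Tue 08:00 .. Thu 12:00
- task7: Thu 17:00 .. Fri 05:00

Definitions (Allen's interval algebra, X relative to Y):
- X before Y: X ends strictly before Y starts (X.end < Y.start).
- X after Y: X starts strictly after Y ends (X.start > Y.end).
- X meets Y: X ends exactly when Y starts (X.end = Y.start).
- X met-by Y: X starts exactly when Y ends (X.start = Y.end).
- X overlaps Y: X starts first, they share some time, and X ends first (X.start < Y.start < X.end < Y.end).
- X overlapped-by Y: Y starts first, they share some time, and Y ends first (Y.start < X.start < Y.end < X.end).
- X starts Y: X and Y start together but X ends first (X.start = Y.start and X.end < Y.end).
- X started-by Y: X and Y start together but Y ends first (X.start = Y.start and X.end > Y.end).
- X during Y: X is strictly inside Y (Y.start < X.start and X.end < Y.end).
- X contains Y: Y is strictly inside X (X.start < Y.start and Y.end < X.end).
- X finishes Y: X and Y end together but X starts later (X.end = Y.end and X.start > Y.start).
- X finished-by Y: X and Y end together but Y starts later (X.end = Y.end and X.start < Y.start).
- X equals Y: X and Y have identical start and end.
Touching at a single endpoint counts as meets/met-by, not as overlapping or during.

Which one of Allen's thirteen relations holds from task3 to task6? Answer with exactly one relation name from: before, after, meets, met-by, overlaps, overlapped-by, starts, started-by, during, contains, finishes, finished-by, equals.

task3 = [Tue 14:00, Thu 05:00]; task6 = [Thu 17:00, Fri 16:00].
Compare endpoints: task3.start < task6.start, task3.start < task6.end, task3.end < task6.start, task3.end < task6.end.
That pattern is 'before'.

before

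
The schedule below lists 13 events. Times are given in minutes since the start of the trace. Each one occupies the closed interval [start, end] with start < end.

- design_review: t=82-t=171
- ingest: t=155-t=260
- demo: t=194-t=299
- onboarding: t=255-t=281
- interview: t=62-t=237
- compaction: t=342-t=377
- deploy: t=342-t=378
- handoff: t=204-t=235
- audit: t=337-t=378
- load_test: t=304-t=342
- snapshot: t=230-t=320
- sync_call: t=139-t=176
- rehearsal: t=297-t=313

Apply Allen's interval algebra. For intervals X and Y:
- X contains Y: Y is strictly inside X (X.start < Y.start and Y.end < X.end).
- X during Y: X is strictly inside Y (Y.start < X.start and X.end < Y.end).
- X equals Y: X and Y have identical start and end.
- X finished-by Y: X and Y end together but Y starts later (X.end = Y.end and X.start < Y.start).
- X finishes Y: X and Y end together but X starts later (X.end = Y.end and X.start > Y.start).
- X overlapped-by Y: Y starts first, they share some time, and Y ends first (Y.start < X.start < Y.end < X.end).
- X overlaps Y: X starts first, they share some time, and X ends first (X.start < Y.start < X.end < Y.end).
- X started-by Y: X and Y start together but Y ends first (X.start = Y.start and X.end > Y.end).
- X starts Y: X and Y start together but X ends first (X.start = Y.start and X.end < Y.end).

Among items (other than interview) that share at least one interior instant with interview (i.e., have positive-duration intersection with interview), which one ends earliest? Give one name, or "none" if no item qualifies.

design_review

Target interview = [t=62, t=237].
audit [t=337, t=378] → after → excluded.
compaction [t=342, t=377] → after → excluded.
demo [t=194, t=299] → overlapped-by → candidate.
deploy [t=342, t=378] → after → excluded.
design_review [t=82, t=171] → during → candidate.
handoff [t=204, t=235] → during → candidate.
ingest [t=155, t=260] → overlapped-by → candidate.
load_test [t=304, t=342] → after → excluded.
onboarding [t=255, t=281] → after → excluded.
rehearsal [t=297, t=313] → after → excluded.
snapshot [t=230, t=320] → overlapped-by → candidate.
sync_call [t=139, t=176] → during → candidate.
Among candidates, earliest end is t=171 → design_review.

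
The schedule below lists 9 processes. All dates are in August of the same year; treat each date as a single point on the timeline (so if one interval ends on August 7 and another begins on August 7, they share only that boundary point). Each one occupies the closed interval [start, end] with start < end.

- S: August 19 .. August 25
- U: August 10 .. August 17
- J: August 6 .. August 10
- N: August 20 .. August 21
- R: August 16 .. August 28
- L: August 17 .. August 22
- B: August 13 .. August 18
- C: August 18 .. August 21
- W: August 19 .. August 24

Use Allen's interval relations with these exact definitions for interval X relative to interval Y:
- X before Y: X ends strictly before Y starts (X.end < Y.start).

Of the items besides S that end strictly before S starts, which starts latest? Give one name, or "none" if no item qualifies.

Target S = [August 19, August 25].
B [August 13, August 18] → before → candidate.
C [August 18, August 21] → overlaps → excluded.
J [August 6, August 10] → before → candidate.
L [August 17, August 22] → overlaps → excluded.
N [August 20, August 21] → during → excluded.
R [August 16, August 28] → contains → excluded.
U [August 10, August 17] → before → candidate.
W [August 19, August 24] → starts → excluded.
Among candidates, latest start is August 13 → B.

B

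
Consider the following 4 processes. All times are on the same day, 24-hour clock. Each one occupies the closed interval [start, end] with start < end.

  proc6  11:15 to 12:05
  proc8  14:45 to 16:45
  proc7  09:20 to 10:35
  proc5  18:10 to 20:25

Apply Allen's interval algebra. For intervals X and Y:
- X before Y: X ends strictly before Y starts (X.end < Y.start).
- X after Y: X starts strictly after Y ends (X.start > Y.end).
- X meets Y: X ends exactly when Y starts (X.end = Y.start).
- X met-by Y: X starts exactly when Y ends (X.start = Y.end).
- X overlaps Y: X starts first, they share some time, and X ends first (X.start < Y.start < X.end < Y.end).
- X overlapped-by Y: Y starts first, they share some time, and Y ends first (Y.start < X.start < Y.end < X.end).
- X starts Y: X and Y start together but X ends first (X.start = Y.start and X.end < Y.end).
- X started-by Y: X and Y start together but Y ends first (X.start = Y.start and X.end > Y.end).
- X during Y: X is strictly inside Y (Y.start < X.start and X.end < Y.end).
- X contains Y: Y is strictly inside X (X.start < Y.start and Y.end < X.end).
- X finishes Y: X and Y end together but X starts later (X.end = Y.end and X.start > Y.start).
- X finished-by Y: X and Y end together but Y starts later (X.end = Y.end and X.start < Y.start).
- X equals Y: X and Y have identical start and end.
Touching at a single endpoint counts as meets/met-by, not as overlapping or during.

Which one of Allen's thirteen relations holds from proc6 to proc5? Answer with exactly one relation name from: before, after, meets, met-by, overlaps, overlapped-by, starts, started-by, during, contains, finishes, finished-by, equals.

proc6 = [11:15, 12:05]; proc5 = [18:10, 20:25].
Compare endpoints: proc6.start < proc5.start, proc6.start < proc5.end, proc6.end < proc5.start, proc6.end < proc5.end.
That pattern is 'before'.

before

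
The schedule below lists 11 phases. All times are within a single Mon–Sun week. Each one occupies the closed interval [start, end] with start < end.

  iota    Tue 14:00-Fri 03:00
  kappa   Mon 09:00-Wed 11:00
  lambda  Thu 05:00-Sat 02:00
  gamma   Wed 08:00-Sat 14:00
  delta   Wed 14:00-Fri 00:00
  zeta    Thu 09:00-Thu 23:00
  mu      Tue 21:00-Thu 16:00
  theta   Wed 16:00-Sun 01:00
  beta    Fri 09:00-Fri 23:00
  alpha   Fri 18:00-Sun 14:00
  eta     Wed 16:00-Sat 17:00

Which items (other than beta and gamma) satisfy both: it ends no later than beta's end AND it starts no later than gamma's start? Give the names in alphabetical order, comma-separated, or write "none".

iota, kappa, mu

Conditions: its end is no later than beta's end (X.end <= Fri 23:00) AND its start is no later than gamma's start (X.start <= Wed 08:00).
alpha: end Sun 14:00 <= Fri 23:00? ✗; start Fri 18:00 <= Wed 08:00? ✗ → no.
delta: end Fri 00:00 <= Fri 23:00? ✓; start Wed 14:00 <= Wed 08:00? ✗ → no.
eta: end Sat 17:00 <= Fri 23:00? ✗; start Wed 16:00 <= Wed 08:00? ✗ → no.
iota: end Fri 03:00 <= Fri 23:00? ✓; start Tue 14:00 <= Wed 08:00? ✓ → yes.
kappa: end Wed 11:00 <= Fri 23:00? ✓; start Mon 09:00 <= Wed 08:00? ✓ → yes.
lambda: end Sat 02:00 <= Fri 23:00? ✗; start Thu 05:00 <= Wed 08:00? ✗ → no.
mu: end Thu 16:00 <= Fri 23:00? ✓; start Tue 21:00 <= Wed 08:00? ✓ → yes.
theta: end Sun 01:00 <= Fri 23:00? ✗; start Wed 16:00 <= Wed 08:00? ✗ → no.
zeta: end Thu 23:00 <= Fri 23:00? ✓; start Thu 09:00 <= Wed 08:00? ✗ → no.
Result: iota, kappa, mu.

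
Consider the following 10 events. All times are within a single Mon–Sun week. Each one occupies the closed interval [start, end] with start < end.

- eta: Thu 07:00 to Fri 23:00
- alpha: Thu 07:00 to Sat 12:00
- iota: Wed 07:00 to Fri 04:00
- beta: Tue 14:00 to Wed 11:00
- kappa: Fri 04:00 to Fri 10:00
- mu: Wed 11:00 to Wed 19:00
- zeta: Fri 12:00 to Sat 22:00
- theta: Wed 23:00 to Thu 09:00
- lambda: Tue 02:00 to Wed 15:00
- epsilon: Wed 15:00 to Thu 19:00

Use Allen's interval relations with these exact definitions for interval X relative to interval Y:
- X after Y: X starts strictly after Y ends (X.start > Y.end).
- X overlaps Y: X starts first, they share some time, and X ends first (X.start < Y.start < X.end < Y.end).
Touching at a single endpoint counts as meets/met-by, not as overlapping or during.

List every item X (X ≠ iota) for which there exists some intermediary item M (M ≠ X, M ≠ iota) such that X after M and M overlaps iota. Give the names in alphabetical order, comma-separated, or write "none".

Target iota = [Wed 07:00, Fri 04:00].
Intermediaries M with M overlaps iota: beta, lambda.
Via beta — items with X after beta: alpha, epsilon, eta, kappa, theta, zeta.
Via lambda — items with X after lambda: alpha, eta, kappa, theta, zeta.
Union: alpha, epsilon, eta, kappa, theta, zeta.

alpha, epsilon, eta, kappa, theta, zeta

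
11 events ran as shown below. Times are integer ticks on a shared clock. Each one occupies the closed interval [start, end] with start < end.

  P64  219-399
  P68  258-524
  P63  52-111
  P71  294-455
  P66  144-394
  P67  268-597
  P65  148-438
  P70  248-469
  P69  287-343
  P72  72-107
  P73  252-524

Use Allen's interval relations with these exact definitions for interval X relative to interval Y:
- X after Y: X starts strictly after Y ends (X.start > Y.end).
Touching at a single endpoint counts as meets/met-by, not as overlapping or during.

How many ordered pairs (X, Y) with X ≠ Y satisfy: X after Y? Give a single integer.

Checking all 110 ordered pairs for relation 'after'; matching pairs in alphabetical order:
(P64, P63): P64 after P63 ✓
(P64, P72): P64 after P72 ✓
(P65, P63): P65 after P63 ✓
(P65, P72): P65 after P72 ✓
(P66, P63): P66 after P63 ✓
(P66, P72): P66 after P72 ✓
(P67, P63): P67 after P63 ✓
(P67, P72): P67 after P72 ✓
(P68, P63): P68 after P63 ✓
(P68, P72): P68 after P72 ✓
(P69, P63): P69 after P63 ✓
(P69, P72): P69 after P72 ✓
(P70, P63): P70 after P63 ✓
(P70, P72): P70 after P72 ✓
(P71, P63): P71 after P63 ✓
(P71, P72): P71 after P72 ✓
(P73, P63): P73 after P63 ✓
(P73, P72): P73 after P72 ✓
Count: 18.

18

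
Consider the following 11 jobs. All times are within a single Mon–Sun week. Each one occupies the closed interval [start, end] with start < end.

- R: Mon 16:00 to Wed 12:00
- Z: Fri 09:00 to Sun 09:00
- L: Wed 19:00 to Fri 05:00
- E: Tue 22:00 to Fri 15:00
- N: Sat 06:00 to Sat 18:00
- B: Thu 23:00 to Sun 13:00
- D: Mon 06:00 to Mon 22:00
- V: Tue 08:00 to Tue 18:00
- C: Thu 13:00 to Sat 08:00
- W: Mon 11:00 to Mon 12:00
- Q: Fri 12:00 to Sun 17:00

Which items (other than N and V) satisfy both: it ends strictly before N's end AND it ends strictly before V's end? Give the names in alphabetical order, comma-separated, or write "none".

D, W

Conditions: its end is strictly before N's end (X.end < Sat 18:00) AND its end is strictly before V's end (X.end < Tue 18:00).
B: end Sun 13:00 < Sat 18:00? ✗; end Sun 13:00 < Tue 18:00? ✗ → no.
C: end Sat 08:00 < Sat 18:00? ✓; end Sat 08:00 < Tue 18:00? ✗ → no.
D: end Mon 22:00 < Sat 18:00? ✓; end Mon 22:00 < Tue 18:00? ✓ → yes.
E: end Fri 15:00 < Sat 18:00? ✓; end Fri 15:00 < Tue 18:00? ✗ → no.
L: end Fri 05:00 < Sat 18:00? ✓; end Fri 05:00 < Tue 18:00? ✗ → no.
Q: end Sun 17:00 < Sat 18:00? ✗; end Sun 17:00 < Tue 18:00? ✗ → no.
R: end Wed 12:00 < Sat 18:00? ✓; end Wed 12:00 < Tue 18:00? ✗ → no.
W: end Mon 12:00 < Sat 18:00? ✓; end Mon 12:00 < Tue 18:00? ✓ → yes.
Z: end Sun 09:00 < Sat 18:00? ✗; end Sun 09:00 < Tue 18:00? ✗ → no.
Result: D, W.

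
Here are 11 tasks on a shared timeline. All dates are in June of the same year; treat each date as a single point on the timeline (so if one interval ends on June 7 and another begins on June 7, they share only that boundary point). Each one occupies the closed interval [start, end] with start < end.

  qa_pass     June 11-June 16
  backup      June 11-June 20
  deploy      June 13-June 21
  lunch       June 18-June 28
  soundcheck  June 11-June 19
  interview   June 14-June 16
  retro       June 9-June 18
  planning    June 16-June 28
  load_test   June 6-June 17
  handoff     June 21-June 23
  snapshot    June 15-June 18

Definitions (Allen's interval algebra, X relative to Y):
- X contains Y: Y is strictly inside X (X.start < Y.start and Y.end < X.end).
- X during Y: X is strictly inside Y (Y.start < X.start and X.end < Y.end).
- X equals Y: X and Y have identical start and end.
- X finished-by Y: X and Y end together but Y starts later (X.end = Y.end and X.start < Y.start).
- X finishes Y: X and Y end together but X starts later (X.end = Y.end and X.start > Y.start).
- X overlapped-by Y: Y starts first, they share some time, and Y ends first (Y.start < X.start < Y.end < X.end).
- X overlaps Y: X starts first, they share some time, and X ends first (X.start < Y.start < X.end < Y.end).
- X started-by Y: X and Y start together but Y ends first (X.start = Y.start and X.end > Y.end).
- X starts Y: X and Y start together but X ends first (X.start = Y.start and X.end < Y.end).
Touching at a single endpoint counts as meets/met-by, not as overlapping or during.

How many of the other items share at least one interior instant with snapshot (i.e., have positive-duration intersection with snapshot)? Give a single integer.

Target snapshot = [June 15, June 18].
backup [June 11, June 20] → contains → counts.
deploy [June 13, June 21] → contains → counts.
handoff [June 21, June 23] → after → no.
interview [June 14, June 16] → overlaps → counts.
load_test [June 6, June 17] → overlaps → counts.
lunch [June 18, June 28] → met-by → no.
planning [June 16, June 28] → overlapped-by → counts.
qa_pass [June 11, June 16] → overlaps → counts.
retro [June 9, June 18] → finished-by → counts.
soundcheck [June 11, June 19] → contains → counts.
Total: 8.

8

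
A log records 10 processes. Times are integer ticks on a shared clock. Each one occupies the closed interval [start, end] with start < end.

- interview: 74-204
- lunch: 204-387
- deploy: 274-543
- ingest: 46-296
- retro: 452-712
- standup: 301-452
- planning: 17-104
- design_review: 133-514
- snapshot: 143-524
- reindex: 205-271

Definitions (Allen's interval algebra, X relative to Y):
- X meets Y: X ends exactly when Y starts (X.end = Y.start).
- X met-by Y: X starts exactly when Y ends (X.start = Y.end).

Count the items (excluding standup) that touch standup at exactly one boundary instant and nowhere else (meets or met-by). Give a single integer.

1

Target standup = [301, 452].
deploy [274, 543] → contains → no.
design_review [133, 514] → contains → no.
ingest [46, 296] → before → no.
interview [74, 204] → before → no.
lunch [204, 387] → overlaps → no.
planning [17, 104] → before → no.
reindex [205, 271] → before → no.
retro [452, 712] → met-by → counts.
snapshot [143, 524] → contains → no.
Total: 1.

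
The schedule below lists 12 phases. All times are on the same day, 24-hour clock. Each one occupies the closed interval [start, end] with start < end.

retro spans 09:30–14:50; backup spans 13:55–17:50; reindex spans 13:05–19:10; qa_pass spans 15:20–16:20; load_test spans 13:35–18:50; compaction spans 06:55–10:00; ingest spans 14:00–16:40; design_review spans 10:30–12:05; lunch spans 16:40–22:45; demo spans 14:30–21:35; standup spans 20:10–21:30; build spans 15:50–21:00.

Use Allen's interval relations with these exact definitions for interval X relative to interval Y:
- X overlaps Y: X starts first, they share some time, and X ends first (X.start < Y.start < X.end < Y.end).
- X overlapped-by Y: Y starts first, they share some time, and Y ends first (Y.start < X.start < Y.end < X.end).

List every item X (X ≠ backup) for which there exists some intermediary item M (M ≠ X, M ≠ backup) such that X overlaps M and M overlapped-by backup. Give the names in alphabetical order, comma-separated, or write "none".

Target backup = [13:55, 17:50].
Intermediaries M with M overlapped-by backup: build, demo, lunch.
Via build — items with X overlaps build: ingest, load_test, qa_pass, reindex.
Via demo — items with X overlaps demo: ingest, load_test, reindex, retro.
Via lunch — items with X overlaps lunch: build, demo, load_test, reindex.
Union: build, demo, ingest, load_test, qa_pass, reindex, retro.

build, demo, ingest, load_test, qa_pass, reindex, retro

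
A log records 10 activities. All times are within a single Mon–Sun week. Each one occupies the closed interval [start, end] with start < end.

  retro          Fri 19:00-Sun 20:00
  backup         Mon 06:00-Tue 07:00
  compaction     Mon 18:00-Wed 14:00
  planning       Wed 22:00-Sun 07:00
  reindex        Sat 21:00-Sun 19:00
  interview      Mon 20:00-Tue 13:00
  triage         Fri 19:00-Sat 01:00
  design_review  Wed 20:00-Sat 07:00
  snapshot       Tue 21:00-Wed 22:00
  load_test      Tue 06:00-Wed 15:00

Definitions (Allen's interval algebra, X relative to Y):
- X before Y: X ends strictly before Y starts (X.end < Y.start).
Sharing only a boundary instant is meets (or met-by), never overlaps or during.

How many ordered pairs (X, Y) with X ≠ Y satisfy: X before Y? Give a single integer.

27

Checking all 90 ordered pairs for relation 'before'; matching pairs in alphabetical order:
(backup, design_review): backup before design_review ✓
(backup, planning): backup before planning ✓
(backup, reindex): backup before reindex ✓
(backup, retro): backup before retro ✓
(backup, snapshot): backup before snapshot ✓
(backup, triage): backup before triage ✓
(compaction, design_review): compaction before design_review ✓
(compaction, planning): compaction before planning ✓
(compaction, reindex): compaction before reindex ✓
(compaction, retro): compaction before retro ✓
(compaction, triage): compaction before triage ✓
(design_review, reindex): design_review before reindex ✓
(interview, design_review): interview before design_review ✓
(interview, planning): interview before planning ✓
(interview, reindex): interview before reindex ✓
(interview, retro): interview before retro ✓
(interview, snapshot): interview before snapshot ✓
(interview, triage): interview before triage ✓
(load_test, design_review): load_test before design_review ✓
(load_test, planning): load_test before planning ✓
(load_test, reindex): load_test before reindex ✓
(load_test, retro): load_test before retro ✓
(load_test, triage): load_test before triage ✓
(snapshot, reindex): snapshot before reindex ✓
... plus 3 further pairs not listed.
Count: 27.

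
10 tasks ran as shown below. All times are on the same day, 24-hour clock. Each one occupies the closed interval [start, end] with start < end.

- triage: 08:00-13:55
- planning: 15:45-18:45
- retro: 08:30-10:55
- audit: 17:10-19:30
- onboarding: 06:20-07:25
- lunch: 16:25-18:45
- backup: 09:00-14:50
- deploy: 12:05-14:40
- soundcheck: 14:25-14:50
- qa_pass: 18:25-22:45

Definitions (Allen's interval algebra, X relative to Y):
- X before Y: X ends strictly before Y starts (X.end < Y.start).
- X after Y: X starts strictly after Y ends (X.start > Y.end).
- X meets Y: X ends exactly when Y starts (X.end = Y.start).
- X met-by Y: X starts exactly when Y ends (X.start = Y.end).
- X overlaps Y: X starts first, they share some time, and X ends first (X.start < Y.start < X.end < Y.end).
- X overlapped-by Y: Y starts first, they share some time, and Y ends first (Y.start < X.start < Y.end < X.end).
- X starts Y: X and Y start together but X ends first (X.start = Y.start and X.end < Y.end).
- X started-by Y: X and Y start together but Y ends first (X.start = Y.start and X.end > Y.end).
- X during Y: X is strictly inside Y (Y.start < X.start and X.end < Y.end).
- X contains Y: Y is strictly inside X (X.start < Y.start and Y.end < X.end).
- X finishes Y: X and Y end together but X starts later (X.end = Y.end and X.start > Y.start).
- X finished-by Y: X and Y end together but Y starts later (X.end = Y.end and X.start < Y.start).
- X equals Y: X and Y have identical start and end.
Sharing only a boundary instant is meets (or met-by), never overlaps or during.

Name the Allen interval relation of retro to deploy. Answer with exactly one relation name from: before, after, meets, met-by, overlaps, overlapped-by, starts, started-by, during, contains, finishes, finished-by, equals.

retro = [08:30, 10:55]; deploy = [12:05, 14:40].
Compare endpoints: retro.start < deploy.start, retro.start < deploy.end, retro.end < deploy.start, retro.end < deploy.end.
That pattern is 'before'.

before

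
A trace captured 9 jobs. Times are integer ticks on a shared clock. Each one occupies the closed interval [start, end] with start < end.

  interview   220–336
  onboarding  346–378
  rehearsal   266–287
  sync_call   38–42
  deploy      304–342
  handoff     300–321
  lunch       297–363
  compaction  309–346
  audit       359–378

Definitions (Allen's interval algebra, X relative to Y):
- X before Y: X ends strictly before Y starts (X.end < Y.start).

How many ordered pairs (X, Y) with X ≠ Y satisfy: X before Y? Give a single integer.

Checking all 72 ordered pairs for relation 'before'; matching pairs in alphabetical order:
(compaction, audit): compaction before audit ✓
(deploy, audit): deploy before audit ✓
(deploy, onboarding): deploy before onboarding ✓
(handoff, audit): handoff before audit ✓
(handoff, onboarding): handoff before onboarding ✓
(interview, audit): interview before audit ✓
(interview, onboarding): interview before onboarding ✓
(rehearsal, audit): rehearsal before audit ✓
(rehearsal, compaction): rehearsal before compaction ✓
(rehearsal, deploy): rehearsal before deploy ✓
(rehearsal, handoff): rehearsal before handoff ✓
(rehearsal, lunch): rehearsal before lunch ✓
(rehearsal, onboarding): rehearsal before onboarding ✓
(sync_call, audit): sync_call before audit ✓
(sync_call, compaction): sync_call before compaction ✓
(sync_call, deploy): sync_call before deploy ✓
(sync_call, handoff): sync_call before handoff ✓
(sync_call, interview): sync_call before interview ✓
(sync_call, lunch): sync_call before lunch ✓
(sync_call, onboarding): sync_call before onboarding ✓
(sync_call, rehearsal): sync_call before rehearsal ✓
Count: 21.

21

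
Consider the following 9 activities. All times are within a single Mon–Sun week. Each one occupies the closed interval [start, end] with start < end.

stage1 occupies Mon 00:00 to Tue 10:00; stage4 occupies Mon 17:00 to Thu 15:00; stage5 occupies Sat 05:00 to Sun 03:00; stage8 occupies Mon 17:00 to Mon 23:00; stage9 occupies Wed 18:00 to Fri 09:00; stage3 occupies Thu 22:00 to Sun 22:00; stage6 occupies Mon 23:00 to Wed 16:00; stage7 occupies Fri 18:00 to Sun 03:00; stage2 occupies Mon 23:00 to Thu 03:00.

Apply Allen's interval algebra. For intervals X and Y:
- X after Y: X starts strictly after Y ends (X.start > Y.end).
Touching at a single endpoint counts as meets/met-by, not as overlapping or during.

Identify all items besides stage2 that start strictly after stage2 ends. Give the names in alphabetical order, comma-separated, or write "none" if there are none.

stage3, stage5, stage7

Target stage2 = [Mon 23:00, Thu 03:00].
stage1 [Mon 00:00, Tue 10:00] → overlaps → no.
stage3 [Thu 22:00, Sun 22:00] → after → yes.
stage4 [Mon 17:00, Thu 15:00] → contains → no.
stage5 [Sat 05:00, Sun 03:00] → after → yes.
stage6 [Mon 23:00, Wed 16:00] → starts → no.
stage7 [Fri 18:00, Sun 03:00] → after → yes.
stage8 [Mon 17:00, Mon 23:00] → meets → no.
stage9 [Wed 18:00, Fri 09:00] → overlapped-by → no.
Result: stage3, stage5, stage7.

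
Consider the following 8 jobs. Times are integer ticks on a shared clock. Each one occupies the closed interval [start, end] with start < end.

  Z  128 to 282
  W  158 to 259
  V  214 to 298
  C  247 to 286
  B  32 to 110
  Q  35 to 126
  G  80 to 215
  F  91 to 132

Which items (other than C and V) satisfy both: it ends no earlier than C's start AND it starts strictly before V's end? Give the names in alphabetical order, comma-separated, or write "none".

W, Z

Conditions: its end is no earlier than C's start (X.end >= 247) AND its start is strictly before V's end (X.start < 298).
B: end 110 >= 247? ✗; start 32 < 298? ✓ → no.
F: end 132 >= 247? ✗; start 91 < 298? ✓ → no.
G: end 215 >= 247? ✗; start 80 < 298? ✓ → no.
Q: end 126 >= 247? ✗; start 35 < 298? ✓ → no.
W: end 259 >= 247? ✓; start 158 < 298? ✓ → yes.
Z: end 282 >= 247? ✓; start 128 < 298? ✓ → yes.
Result: W, Z.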